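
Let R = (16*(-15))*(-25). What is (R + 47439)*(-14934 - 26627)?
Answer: -2220978279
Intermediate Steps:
R = 6000 (R = -240*(-25) = 6000)
(R + 47439)*(-14934 - 26627) = (6000 + 47439)*(-14934 - 26627) = 53439*(-41561) = -2220978279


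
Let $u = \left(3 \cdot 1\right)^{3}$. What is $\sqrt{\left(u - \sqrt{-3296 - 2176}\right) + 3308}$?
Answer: $\sqrt{3335 - 12 i \sqrt{38}} \approx 57.753 - 0.6404 i$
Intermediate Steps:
$u = 27$ ($u = 3^{3} = 27$)
$\sqrt{\left(u - \sqrt{-3296 - 2176}\right) + 3308} = \sqrt{\left(27 - \sqrt{-3296 - 2176}\right) + 3308} = \sqrt{\left(27 - \sqrt{-5472}\right) + 3308} = \sqrt{\left(27 - 12 i \sqrt{38}\right) + 3308} = \sqrt{3335 - 12 i \sqrt{38}}$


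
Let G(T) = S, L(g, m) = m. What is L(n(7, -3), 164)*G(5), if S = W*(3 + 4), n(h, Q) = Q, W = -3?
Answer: -3444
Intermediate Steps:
S = -21 (S = -3*(3 + 4) = -3*7 = -21)
G(T) = -21
L(n(7, -3), 164)*G(5) = 164*(-21) = -3444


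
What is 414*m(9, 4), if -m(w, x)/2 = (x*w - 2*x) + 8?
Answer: -29808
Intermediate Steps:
m(w, x) = -16 + 4*x - 2*w*x (m(w, x) = -2*((x*w - 2*x) + 8) = -2*((w*x - 2*x) + 8) = -2*((-2*x + w*x) + 8) = -2*(8 - 2*x + w*x) = -16 + 4*x - 2*w*x)
414*m(9, 4) = 414*(-16 + 4*4 - 2*9*4) = 414*(-16 + 16 - 72) = 414*(-72) = -29808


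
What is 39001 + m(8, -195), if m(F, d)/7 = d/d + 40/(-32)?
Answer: 155997/4 ≈ 38999.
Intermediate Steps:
m(F, d) = -7/4 (m(F, d) = 7*(d/d + 40/(-32)) = 7*(1 + 40*(-1/32)) = 7*(1 - 5/4) = 7*(-¼) = -7/4)
39001 + m(8, -195) = 39001 - 7/4 = 155997/4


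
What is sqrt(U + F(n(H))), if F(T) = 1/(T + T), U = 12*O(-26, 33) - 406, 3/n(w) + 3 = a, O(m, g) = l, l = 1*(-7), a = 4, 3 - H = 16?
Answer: I*sqrt(17634)/6 ≈ 22.132*I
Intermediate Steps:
H = -13 (H = 3 - 1*16 = 3 - 16 = -13)
l = -7
O(m, g) = -7
n(w) = 3 (n(w) = 3/(-3 + 4) = 3/1 = 3*1 = 3)
U = -490 (U = 12*(-7) - 406 = -84 - 406 = -490)
F(T) = 1/(2*T)
sqrt(U + F(n(H))) = sqrt(-490 + (1/2)/3) = sqrt(-490 + (1/2)*(1/3)) = sqrt(-490 + 1/6) = sqrt(-2939/6) = I*sqrt(17634)/6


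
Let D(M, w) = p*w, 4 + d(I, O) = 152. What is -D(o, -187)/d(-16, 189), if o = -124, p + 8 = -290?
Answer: -27863/74 ≈ -376.53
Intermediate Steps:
p = -298 (p = -8 - 290 = -298)
d(I, O) = 148 (d(I, O) = -4 + 152 = 148)
D(M, w) = -298*w
-D(o, -187)/d(-16, 189) = -(-298*(-187))/148 = -55726/148 = -1*27863/74 = -27863/74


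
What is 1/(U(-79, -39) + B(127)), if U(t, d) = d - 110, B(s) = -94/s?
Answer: -127/19017 ≈ -0.0066782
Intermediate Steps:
U(t, d) = -110 + d
1/(U(-79, -39) + B(127)) = 1/((-110 - 39) - 94/127) = 1/(-149 - 94*1/127) = 1/(-149 - 94/127) = 1/(-19017/127) = -127/19017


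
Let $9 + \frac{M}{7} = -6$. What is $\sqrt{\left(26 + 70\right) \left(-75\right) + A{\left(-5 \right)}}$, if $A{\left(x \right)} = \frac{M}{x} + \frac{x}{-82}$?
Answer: $\frac{i \sqrt{48271186}}{82} \approx 84.729 i$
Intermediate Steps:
$M = -105$ ($M = -63 + 7 \left(-6\right) = -63 - 42 = -105$)
$A{\left(x \right)} = - \frac{105}{x} - \frac{x}{82}$ ($A{\left(x \right)} = - \frac{105}{x} + \frac{x}{-82} = - \frac{105}{x} + x \left(- \frac{1}{82}\right) = - \frac{105}{x} - \frac{x}{82}$)
$\sqrt{\left(26 + 70\right) \left(-75\right) + A{\left(-5 \right)}} = \sqrt{\left(26 + 70\right) \left(-75\right) - \left(- \frac{5}{82} + \frac{105}{-5}\right)} = \sqrt{96 \left(-75\right) + \left(\left(-105\right) \left(- \frac{1}{5}\right) + \frac{5}{82}\right)} = \sqrt{-7200 + \left(21 + \frac{5}{82}\right)} = \sqrt{-7200 + \frac{1727}{82}} = \sqrt{- \frac{588673}{82}} = \frac{i \sqrt{48271186}}{82}$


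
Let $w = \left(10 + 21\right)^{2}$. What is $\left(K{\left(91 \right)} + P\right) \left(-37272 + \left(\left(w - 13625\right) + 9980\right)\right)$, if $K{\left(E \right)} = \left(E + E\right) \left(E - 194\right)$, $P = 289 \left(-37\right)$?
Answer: $1176264684$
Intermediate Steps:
$P = -10693$
$w = 961$ ($w = 31^{2} = 961$)
$K{\left(E \right)} = 2 E \left(-194 + E\right)$
$\left(K{\left(91 \right)} + P\right) \left(-37272 + \left(\left(w - 13625\right) + 9980\right)\right) = \left(2 \cdot 91 \left(-194 + 91\right) - 10693\right) \left(-37272 + \left(\left(961 - 13625\right) + 9980\right)\right) = \left(2 \cdot 91 \left(-103\right) - 10693\right) \left(-37272 + \left(-12664 + 9980\right)\right) = \left(-18746 - 10693\right) \left(-37272 - 2684\right) = \left(-29439\right) \left(-39956\right) = 1176264684$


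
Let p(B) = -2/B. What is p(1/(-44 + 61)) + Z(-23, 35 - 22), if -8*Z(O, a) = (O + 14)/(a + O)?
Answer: -2729/80 ≈ -34.112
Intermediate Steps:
Z(O, a) = -(14 + O)/(8*(O + a)) (Z(O, a) = -(O + 14)/(8*(a + O)) = -(14 + O)/(8*(O + a)))
p(1/(-44 + 61)) + Z(-23, 35 - 22) = -2/(1/(-44 + 61)) + (-14 - 1*(-23))/(8*(-23 + (35 - 22))) = -2/(1/17) + (-14 + 23)/(8*(-23 + 13)) = -2/1/17 + (1/8)*9/(-10) = -2*17 + (1/8)*(-1/10)*9 = -34 - 9/80 = -2729/80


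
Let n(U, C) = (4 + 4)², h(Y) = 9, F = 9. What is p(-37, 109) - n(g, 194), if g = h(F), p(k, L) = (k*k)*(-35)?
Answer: -47979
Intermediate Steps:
p(k, L) = -35*k² (p(k, L) = k²*(-35) = -35*k²)
g = 9
n(U, C) = 64 (n(U, C) = 8² = 64)
p(-37, 109) - n(g, 194) = -35*(-37)² - 1*64 = -35*1369 - 64 = -47915 - 64 = -47979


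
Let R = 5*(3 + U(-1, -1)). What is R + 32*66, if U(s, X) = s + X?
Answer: 2117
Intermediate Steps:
U(s, X) = X + s
R = 5 (R = 5*(3 + (-1 - 1)) = 5*(3 - 2) = 5*1 = 5)
R + 32*66 = 5 + 32*66 = 5 + 2112 = 2117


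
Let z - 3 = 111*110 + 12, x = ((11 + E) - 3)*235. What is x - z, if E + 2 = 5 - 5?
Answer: -10815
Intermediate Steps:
E = -2 (E = -2 + (5 - 5) = -2 + 0 = -2)
x = 1410 (x = ((11 - 2) - 3)*235 = (9 - 3)*235 = 6*235 = 1410)
z = 12225 (z = 3 + (111*110 + 12) = 3 + (12210 + 12) = 3 + 12222 = 12225)
x - z = 1410 - 1*12225 = 1410 - 12225 = -10815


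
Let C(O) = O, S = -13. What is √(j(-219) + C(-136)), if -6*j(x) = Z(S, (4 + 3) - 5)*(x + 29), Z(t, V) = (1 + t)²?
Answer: 2*√1106 ≈ 66.513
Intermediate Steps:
j(x) = -696 - 24*x (j(x) = -(1 - 13)²*(x + 29)/6 = -(-12)²*(29 + x)/6 = -24*(29 + x) = -(4176 + 144*x)/6 = -696 - 24*x)
√(j(-219) + C(-136)) = √((-696 - 24*(-219)) - 136) = √((-696 + 5256) - 136) = √(4560 - 136) = √4424 = 2*√1106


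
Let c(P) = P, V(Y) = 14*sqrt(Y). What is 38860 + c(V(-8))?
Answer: 38860 + 28*I*sqrt(2) ≈ 38860.0 + 39.598*I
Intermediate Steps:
38860 + c(V(-8)) = 38860 + 14*sqrt(-8) = 38860 + 14*(2*I*sqrt(2)) = 38860 + 28*I*sqrt(2)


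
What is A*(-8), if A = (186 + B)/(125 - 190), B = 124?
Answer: 496/13 ≈ 38.154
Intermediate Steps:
A = -62/13 (A = (186 + 124)/(125 - 190) = 310/(-65) = 310*(-1/65) = -62/13 ≈ -4.7692)
A*(-8) = -62/13*(-8) = 496/13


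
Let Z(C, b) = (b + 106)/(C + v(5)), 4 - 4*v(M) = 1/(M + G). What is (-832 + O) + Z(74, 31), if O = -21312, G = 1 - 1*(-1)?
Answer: -46476420/2099 ≈ -22142.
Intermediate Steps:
G = 2 (G = 1 + 1 = 2)
v(M) = 1 - 1/(4*(2 + M)) (v(M) = 1 - 1/(4*(M + 2)) = 1 - 1/(4*(2 + M)))
Z(C, b) = (106 + b)/(27/28 + C) (Z(C, b) = (b + 106)/(C + (7/4 + 5)/(2 + 5)) = (106 + b)/(C + (27/4)/7) = (106 + b)/(C + (⅐)*(27/4)) = (106 + b)/(C + 27/28) = (106 + b)/(27/28 + C))
(-832 + O) + Z(74, 31) = (-832 - 21312) + 28*(106 + 31)/(27 + 28*74) = -22144 + 28*137/(27 + 2072) = -22144 + 28*137/2099 = -22144 + 28*(1/2099)*137 = -22144 + 3836/2099 = -46476420/2099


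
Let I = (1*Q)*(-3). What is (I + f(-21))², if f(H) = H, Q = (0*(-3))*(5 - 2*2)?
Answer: 441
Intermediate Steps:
Q = 0 (Q = 0*(5 - 4) = 0*1 = 0)
I = 0 (I = (1*0)*(-3) = 0*(-3) = 0)
(I + f(-21))² = (0 - 21)² = (-21)² = 441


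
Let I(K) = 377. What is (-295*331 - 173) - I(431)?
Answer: -98195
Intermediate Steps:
(-295*331 - 173) - I(431) = (-295*331 - 173) - 1*377 = (-97645 - 173) - 377 = -97818 - 377 = -98195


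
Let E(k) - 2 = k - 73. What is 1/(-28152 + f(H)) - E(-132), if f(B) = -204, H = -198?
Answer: 5756267/28356 ≈ 203.00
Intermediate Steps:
E(k) = -71 + k (E(k) = 2 + (k - 73) = 2 + (-73 + k) = -71 + k)
1/(-28152 + f(H)) - E(-132) = 1/(-28152 - 204) - (-71 - 132) = 1/(-28356) - 1*(-203) = -1/28356 + 203 = 5756267/28356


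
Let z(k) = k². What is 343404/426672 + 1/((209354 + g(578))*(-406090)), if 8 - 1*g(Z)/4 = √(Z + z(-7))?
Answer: 5307259792804306149/6594154844872185235 - √627/4450998882802690 ≈ 0.80484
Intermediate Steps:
g(Z) = 32 - 4*√(49 + Z) (g(Z) = 32 - 4*√(Z + (-7)²) = 32 - 4*√(Z + 49) = 32 - 4*√(49 + Z))
343404/426672 + 1/((209354 + g(578))*(-406090)) = 343404/426672 + 1/((209354 + (32 - 4*√(49 + 578)))*(-406090)) = 343404*(1/426672) - 1/406090/(209354 + (32 - 4*√627)) = 9539/11852 - 1/406090/(209386 - 4*√627) = 9539/11852 - 1/(406090*(209386 - 4*√627))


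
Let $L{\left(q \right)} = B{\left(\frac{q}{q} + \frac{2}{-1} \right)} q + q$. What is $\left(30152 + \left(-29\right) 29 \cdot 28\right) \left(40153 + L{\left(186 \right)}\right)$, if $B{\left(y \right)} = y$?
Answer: $265170412$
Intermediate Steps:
$L{\left(q \right)} = 0$ ($L{\left(q \right)} = \left(\frac{q}{q} + \frac{2}{-1}\right) q + q = \left(1 + 2 \left(-1\right)\right) q + q = \left(1 - 2\right) q + q = - q + q = 0$)
$\left(30152 + \left(-29\right) 29 \cdot 28\right) \left(40153 + L{\left(186 \right)}\right) = \left(30152 + \left(-29\right) 29 \cdot 28\right) \left(40153 + 0\right) = \left(30152 - 23548\right) 40153 = 6604 \cdot 40153 = 265170412$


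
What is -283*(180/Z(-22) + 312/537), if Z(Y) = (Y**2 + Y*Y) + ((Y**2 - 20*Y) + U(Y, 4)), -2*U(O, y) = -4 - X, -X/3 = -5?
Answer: -130166416/680737 ≈ -191.21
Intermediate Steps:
X = 15 (X = -3*(-5) = 15)
U(O, y) = 19/2 (U(O, y) = -(-4 - 1*15)/2 = -(-4 - 15)/2 = -1/2*(-19) = 19/2)
Z(Y) = 19/2 - 20*Y + 3*Y**2 (Z(Y) = (Y**2 + Y*Y) + ((Y**2 - 20*Y) + 19/2) = (Y**2 + Y**2) + (19/2 + Y**2 - 20*Y) = 2*Y**2 + (19/2 + Y**2 - 20*Y) = 19/2 - 20*Y + 3*Y**2)
-283*(180/Z(-22) + 312/537) = -283*(180/(19/2 - 20*(-22) + 3*(-22)**2) + 312/537) = -283*(180/(19/2 + 440 + 3*484) + 312*(1/537)) = -283*(180/(19/2 + 440 + 1452) + 104/179) = -283*(180/(3803/2) + 104/179) = -283*(180*(2/3803) + 104/179) = -283*(360/3803 + 104/179) = -283*459952/680737 = -130166416/680737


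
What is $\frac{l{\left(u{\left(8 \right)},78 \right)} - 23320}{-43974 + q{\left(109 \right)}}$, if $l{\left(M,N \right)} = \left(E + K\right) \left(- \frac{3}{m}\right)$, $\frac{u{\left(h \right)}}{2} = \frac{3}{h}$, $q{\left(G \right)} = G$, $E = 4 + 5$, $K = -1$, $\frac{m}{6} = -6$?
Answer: $\frac{69958}{131595} \approx 0.53162$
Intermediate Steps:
$m = -36$ ($m = 6 \left(-6\right) = -36$)
$E = 9$
$u{\left(h \right)} = \frac{6}{h}$ ($u{\left(h \right)} = 2 \frac{3}{h} = \frac{6}{h}$)
$l{\left(M,N \right)} = \frac{2}{3}$ ($l{\left(M,N \right)} = \left(9 - 1\right) \left(- \frac{3}{-36}\right) = 8 \left(\left(-3\right) \left(- \frac{1}{36}\right)\right) = 8 \cdot \frac{1}{12} = \frac{2}{3}$)
$\frac{l{\left(u{\left(8 \right)},78 \right)} - 23320}{-43974 + q{\left(109 \right)}} = \frac{\frac{2}{3} - 23320}{-43974 + 109} = - \frac{69958}{3 \left(-43865\right)} = \left(- \frac{69958}{3}\right) \left(- \frac{1}{43865}\right) = \frac{69958}{131595}$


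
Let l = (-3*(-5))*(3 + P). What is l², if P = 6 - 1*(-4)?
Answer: 38025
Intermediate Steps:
P = 10 (P = 6 + 4 = 10)
l = 195 (l = (-3*(-5))*(3 + 10) = 15*13 = 195)
l² = 195² = 38025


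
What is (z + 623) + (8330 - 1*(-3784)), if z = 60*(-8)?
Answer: 12257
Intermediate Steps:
z = -480
(z + 623) + (8330 - 1*(-3784)) = (-480 + 623) + (8330 - 1*(-3784)) = 143 + (8330 + 3784) = 143 + 12114 = 12257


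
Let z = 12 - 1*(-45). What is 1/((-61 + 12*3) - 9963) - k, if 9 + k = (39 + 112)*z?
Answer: -85876825/9988 ≈ -8598.0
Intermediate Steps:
z = 57 (z = 12 + 45 = 57)
k = 8598 (k = -9 + (39 + 112)*57 = -9 + 151*57 = -9 + 8607 = 8598)
1/((-61 + 12*3) - 9963) - k = 1/((-61 + 12*3) - 9963) - 1*8598 = 1/((-61 + 36) - 9963) - 8598 = 1/(-25 - 9963) - 8598 = 1/(-9988) - 8598 = -1/9988 - 8598 = -85876825/9988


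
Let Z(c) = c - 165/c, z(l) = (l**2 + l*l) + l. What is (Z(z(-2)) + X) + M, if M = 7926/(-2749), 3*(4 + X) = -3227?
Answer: -18210199/16494 ≈ -1104.1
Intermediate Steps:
X = -3239/3 (X = -4 + (1/3)*(-3227) = -4 - 3227/3 = -3239/3 ≈ -1079.7)
M = -7926/2749 (M = 7926*(-1/2749) = -7926/2749 ≈ -2.8832)
z(l) = l + 2*l**2 (z(l) = (l**2 + l**2) + l = 2*l**2 + l = l + 2*l**2)
(Z(z(-2)) + X) + M = ((-2*(1 + 2*(-2)) - 165*(-1/(2*(1 + 2*(-2))))) - 3239/3) - 7926/2749 = ((-2*(1 - 4) - 165*(-1/(2*(1 - 4)))) - 3239/3) - 7926/2749 = ((-2*(-3) - 165/((-2*(-3)))) - 3239/3) - 7926/2749 = ((6 - 165/6) - 3239/3) - 7926/2749 = ((6 - 165*1/6) - 3239/3) - 7926/2749 = ((6 - 55/2) - 3239/3) - 7926/2749 = (-43/2 - 3239/3) - 7926/2749 = -6607/6 - 7926/2749 = -18210199/16494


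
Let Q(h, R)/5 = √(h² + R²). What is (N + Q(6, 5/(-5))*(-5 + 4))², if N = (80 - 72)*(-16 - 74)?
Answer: 519325 + 7200*√37 ≈ 5.6312e+5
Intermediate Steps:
Q(h, R) = 5*√(R² + h²) (Q(h, R) = 5*√(h² + R²) = 5*√(R² + h²))
N = -720 (N = 8*(-90) = -720)
(N + Q(6, 5/(-5))*(-5 + 4))² = (-720 + (5*√((5/(-5))² + 6²))*(-5 + 4))² = (-720 + (5*√((5*(-⅕))² + 36))*(-1))² = (-720 + (5*√((-1)² + 36))*(-1))² = (-720 + (5*√(1 + 36))*(-1))² = (-720 + (5*√37)*(-1))² = (-720 - 5*√37)²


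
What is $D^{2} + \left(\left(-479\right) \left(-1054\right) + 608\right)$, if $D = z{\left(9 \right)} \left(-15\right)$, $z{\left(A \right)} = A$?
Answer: $523699$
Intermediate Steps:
$D = -135$ ($D = 9 \left(-15\right) = -135$)
$D^{2} + \left(\left(-479\right) \left(-1054\right) + 608\right) = \left(-135\right)^{2} + \left(\left(-479\right) \left(-1054\right) + 608\right) = 18225 + \left(504866 + 608\right) = 18225 + 505474 = 523699$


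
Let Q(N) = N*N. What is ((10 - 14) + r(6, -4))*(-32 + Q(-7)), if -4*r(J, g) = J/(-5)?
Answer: -629/10 ≈ -62.900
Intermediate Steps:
r(J, g) = J/20 (r(J, g) = -J/(4*(-5)) = -J*(-1)/(4*5) = -(-1)*J/20 = J/20)
Q(N) = N²
((10 - 14) + r(6, -4))*(-32 + Q(-7)) = ((10 - 14) + (1/20)*6)*(-32 + (-7)²) = (-4 + 3/10)*(-32 + 49) = -37/10*17 = -629/10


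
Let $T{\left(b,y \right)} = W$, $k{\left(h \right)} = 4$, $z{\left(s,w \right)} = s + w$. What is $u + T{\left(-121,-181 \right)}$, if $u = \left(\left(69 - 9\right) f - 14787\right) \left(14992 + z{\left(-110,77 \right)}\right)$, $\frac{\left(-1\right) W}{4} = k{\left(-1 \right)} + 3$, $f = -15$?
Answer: $-234661861$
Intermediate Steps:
$W = -28$ ($W = - 4 \left(4 + 3\right) = \left(-4\right) 7 = -28$)
$T{\left(b,y \right)} = -28$
$u = -234661833$ ($u = \left(\left(69 - 9\right) \left(-15\right) - 14787\right) \left(14992 + \left(-110 + 77\right)\right) = \left(60 \left(-15\right) - 14787\right) \left(14992 - 33\right) = \left(-900 - 14787\right) 14959 = \left(-15687\right) 14959 = -234661833$)
$u + T{\left(-121,-181 \right)} = -234661833 - 28 = -234661861$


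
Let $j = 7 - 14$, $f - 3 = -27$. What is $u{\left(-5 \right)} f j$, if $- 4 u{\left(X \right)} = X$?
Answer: $210$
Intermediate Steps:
$f = -24$ ($f = 3 - 27 = -24$)
$u{\left(X \right)} = - \frac{X}{4}$
$j = -7$ ($j = 7 - 14 = -7$)
$u{\left(-5 \right)} f j = \left(- \frac{1}{4}\right) \left(-5\right) \left(-24\right) \left(-7\right) = \frac{5}{4} \left(-24\right) \left(-7\right) = \left(-30\right) \left(-7\right) = 210$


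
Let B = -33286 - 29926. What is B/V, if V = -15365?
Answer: 63212/15365 ≈ 4.1140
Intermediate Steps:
B = -63212
B/V = -63212/(-15365) = -63212*(-1/15365) = 63212/15365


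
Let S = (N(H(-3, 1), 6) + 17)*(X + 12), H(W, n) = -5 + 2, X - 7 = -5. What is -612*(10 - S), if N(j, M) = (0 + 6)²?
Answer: 447984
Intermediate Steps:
X = 2 (X = 7 - 5 = 2)
H(W, n) = -3
N(j, M) = 36 (N(j, M) = 6² = 36)
S = 742 (S = (36 + 17)*(2 + 12) = 53*14 = 742)
-612*(10 - S) = -612*(10 - 1*742) = -612*(10 - 742) = -612*(-732) = 447984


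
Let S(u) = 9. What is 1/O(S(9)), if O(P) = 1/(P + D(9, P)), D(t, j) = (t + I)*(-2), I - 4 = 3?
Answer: -23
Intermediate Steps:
I = 7 (I = 4 + 3 = 7)
D(t, j) = -14 - 2*t (D(t, j) = (t + 7)*(-2) = (7 + t)*(-2) = -14 - 2*t)
O(P) = 1/(-32 + P) (O(P) = 1/(P + (-14 - 2*9)) = 1/(P + (-14 - 18)) = 1/(P - 32) = 1/(-32 + P))
1/O(S(9)) = 1/(1/(-32 + 9)) = 1/(1/(-23)) = 1/(-1/23) = -23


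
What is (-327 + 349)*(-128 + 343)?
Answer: 4730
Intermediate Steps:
(-327 + 349)*(-128 + 343) = 22*215 = 4730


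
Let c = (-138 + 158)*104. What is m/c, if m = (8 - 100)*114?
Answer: -1311/260 ≈ -5.0423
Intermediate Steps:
c = 2080 (c = 20*104 = 2080)
m = -10488 (m = -92*114 = -10488)
m/c = -10488/2080 = -10488*1/2080 = -1311/260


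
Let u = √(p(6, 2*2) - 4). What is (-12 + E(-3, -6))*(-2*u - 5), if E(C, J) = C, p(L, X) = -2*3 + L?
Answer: 75 + 60*I ≈ 75.0 + 60.0*I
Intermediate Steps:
p(L, X) = -6 + L
u = 2*I (u = √((-6 + 6) - 4) = √(0 - 4) = √(-4) = 2*I ≈ 2.0*I)
(-12 + E(-3, -6))*(-2*u - 5) = (-12 - 3)*(-4*I - 5) = -15*(-4*I - 5) = -15*(-5 - 4*I) = 75 + 60*I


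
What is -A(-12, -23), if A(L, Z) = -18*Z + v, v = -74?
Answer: -340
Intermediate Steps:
A(L, Z) = -74 - 18*Z (A(L, Z) = -18*Z - 74 = -74 - 18*Z)
-A(-12, -23) = -(-74 - 18*(-23)) = -(-74 + 414) = -1*340 = -340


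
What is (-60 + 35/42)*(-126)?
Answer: 7455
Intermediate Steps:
(-60 + 35/42)*(-126) = (-60 + 35*(1/42))*(-126) = (-60 + 5/6)*(-126) = -355/6*(-126) = 7455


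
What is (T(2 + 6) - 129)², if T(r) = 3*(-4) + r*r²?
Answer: 137641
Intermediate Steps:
T(r) = -12 + r³
(T(2 + 6) - 129)² = ((-12 + (2 + 6)³) - 129)² = ((-12 + 8³) - 129)² = ((-12 + 512) - 129)² = (500 - 129)² = 371² = 137641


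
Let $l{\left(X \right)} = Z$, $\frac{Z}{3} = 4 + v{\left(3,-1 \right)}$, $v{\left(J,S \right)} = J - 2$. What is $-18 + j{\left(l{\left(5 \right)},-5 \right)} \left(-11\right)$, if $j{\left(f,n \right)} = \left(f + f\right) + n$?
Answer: $-293$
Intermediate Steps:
$v{\left(J,S \right)} = -2 + J$ ($v{\left(J,S \right)} = J - 2 = -2 + J$)
$Z = 15$ ($Z = 3 \left(4 + \left(-2 + 3\right)\right) = 3 \left(4 + 1\right) = 3 \cdot 5 = 15$)
$l{\left(X \right)} = 15$
$j{\left(f,n \right)} = n + 2 f$ ($j{\left(f,n \right)} = 2 f + n = n + 2 f$)
$-18 + j{\left(l{\left(5 \right)},-5 \right)} \left(-11\right) = -18 + \left(-5 + 2 \cdot 15\right) \left(-11\right) = -18 + \left(-5 + 30\right) \left(-11\right) = -18 + 25 \left(-11\right) = -18 - 275 = -293$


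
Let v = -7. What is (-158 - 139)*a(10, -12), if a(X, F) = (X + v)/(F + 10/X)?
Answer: 81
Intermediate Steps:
a(X, F) = (-7 + X)/(F + 10/X) (a(X, F) = (X - 7)/(F + 10/X) = (-7 + X)/(F + 10/X))
(-158 - 139)*a(10, -12) = (-158 - 139)*(10*(-7 + 10)/(10 - 12*10)) = -2970*3/(10 - 120) = -2970*3/(-110) = -2970*(-1)*3/110 = -297*(-3/11) = 81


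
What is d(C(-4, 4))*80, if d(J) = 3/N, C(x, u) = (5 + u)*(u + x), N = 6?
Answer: 40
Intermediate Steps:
d(J) = ½ (d(J) = 3/6 = 3*(⅙) = ½)
d(C(-4, 4))*80 = (½)*80 = 40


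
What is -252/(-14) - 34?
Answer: -16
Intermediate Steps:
-252/(-14) - 34 = -252*(-1)/14 - 34 = -36*(-½) - 34 = 18 - 34 = -16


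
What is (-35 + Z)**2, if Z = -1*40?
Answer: 5625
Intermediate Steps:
Z = -40
(-35 + Z)**2 = (-35 - 40)**2 = (-75)**2 = 5625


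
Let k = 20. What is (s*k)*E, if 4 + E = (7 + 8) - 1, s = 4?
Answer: 800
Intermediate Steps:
E = 10 (E = -4 + ((7 + 8) - 1) = -4 + (15 - 1) = -4 + 14 = 10)
(s*k)*E = (4*20)*10 = 80*10 = 800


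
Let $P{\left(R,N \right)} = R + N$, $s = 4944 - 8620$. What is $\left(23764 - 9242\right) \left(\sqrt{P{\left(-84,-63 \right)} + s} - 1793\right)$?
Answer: $-26037946 + 14522 i \sqrt{3823} \approx -2.6038 \cdot 10^{7} + 8.979 \cdot 10^{5} i$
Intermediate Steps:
$s = -3676$
$P{\left(R,N \right)} = N + R$
$\left(23764 - 9242\right) \left(\sqrt{P{\left(-84,-63 \right)} + s} - 1793\right) = \left(23764 - 9242\right) \left(\sqrt{\left(-63 - 84\right) - 3676} - 1793\right) = 14522 \left(\sqrt{-147 - 3676} - 1793\right) = 14522 \left(\sqrt{-3823} - 1793\right) = 14522 \left(i \sqrt{3823} - 1793\right) = 14522 \left(-1793 + i \sqrt{3823}\right) = -26037946 + 14522 i \sqrt{3823}$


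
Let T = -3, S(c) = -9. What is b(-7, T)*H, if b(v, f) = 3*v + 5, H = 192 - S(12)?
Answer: -3216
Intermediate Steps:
H = 201 (H = 192 - 1*(-9) = 192 + 9 = 201)
b(v, f) = 5 + 3*v
b(-7, T)*H = (5 + 3*(-7))*201 = (5 - 21)*201 = -16*201 = -3216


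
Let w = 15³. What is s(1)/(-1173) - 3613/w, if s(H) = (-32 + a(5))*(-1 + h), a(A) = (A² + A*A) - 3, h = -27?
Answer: -940183/1319625 ≈ -0.71246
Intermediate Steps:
a(A) = -3 + 2*A² (a(A) = (A² + A²) - 3 = 2*A² - 3 = -3 + 2*A²)
w = 3375
s(H) = -420 (s(H) = (-32 + (-3 + 2*5²))*(-1 - 27) = (-32 + (-3 + 2*25))*(-28) = (-32 + (-3 + 50))*(-28) = (-32 + 47)*(-28) = 15*(-28) = -420)
s(1)/(-1173) - 3613/w = -420/(-1173) - 3613/3375 = -420*(-1/1173) - 3613*1/3375 = 140/391 - 3613/3375 = -940183/1319625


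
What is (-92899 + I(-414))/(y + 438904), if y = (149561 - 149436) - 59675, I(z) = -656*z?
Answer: 178685/379354 ≈ 0.47102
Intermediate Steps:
y = -59550 (y = 125 - 59675 = -59550)
(-92899 + I(-414))/(y + 438904) = (-92899 - 656*(-414))/(-59550 + 438904) = (-92899 + 271584)/379354 = 178685*(1/379354) = 178685/379354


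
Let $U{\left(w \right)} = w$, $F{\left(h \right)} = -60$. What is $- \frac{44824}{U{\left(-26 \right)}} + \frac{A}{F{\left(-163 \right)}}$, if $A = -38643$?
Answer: $\frac{47361}{20} \approx 2368.1$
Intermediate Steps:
$- \frac{44824}{U{\left(-26 \right)}} + \frac{A}{F{\left(-163 \right)}} = - \frac{44824}{-26} - \frac{38643}{-60} = \left(-44824\right) \left(- \frac{1}{26}\right) - - \frac{12881}{20} = 1724 + \frac{12881}{20} = \frac{47361}{20}$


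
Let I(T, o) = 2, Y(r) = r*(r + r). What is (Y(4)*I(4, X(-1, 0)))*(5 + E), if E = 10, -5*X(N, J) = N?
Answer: 960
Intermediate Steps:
Y(r) = 2*r² (Y(r) = r*(2*r) = 2*r²)
X(N, J) = -N/5
(Y(4)*I(4, X(-1, 0)))*(5 + E) = ((2*4²)*2)*(5 + 10) = ((2*16)*2)*15 = (32*2)*15 = 64*15 = 960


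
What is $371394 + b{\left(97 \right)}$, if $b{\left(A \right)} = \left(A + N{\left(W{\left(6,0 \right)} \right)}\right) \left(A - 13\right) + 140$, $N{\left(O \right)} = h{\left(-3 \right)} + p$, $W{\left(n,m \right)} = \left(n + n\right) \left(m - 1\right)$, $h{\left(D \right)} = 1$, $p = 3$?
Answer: $380018$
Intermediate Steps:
$W{\left(n,m \right)} = 2 n \left(-1 + m\right)$
$N{\left(O \right)} = 4$ ($N{\left(O \right)} = 1 + 3 = 4$)
$b{\left(A \right)} = 140 + \left(-13 + A\right) \left(4 + A\right)$ ($b{\left(A \right)} = \left(A + 4\right) \left(A - 13\right) + 140 = \left(4 + A\right) \left(-13 + A\right) + 140 = \left(-13 + A\right) \left(4 + A\right) + 140 = 140 + \left(-13 + A\right) \left(4 + A\right)$)
$371394 + b{\left(97 \right)} = 371394 + \left(88 + 97^{2} - 873\right) = 371394 + \left(88 + 9409 - 873\right) = 371394 + 8624 = 380018$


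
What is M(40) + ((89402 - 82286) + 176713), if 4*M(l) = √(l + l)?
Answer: 183829 + √5 ≈ 1.8383e+5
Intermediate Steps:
M(l) = √2*√l/4 (M(l) = √(l + l)/4 = √(2*l)/4 = (√2*√l)/4 = √2*√l/4)
M(40) + ((89402 - 82286) + 176713) = √2*√40/4 + ((89402 - 82286) + 176713) = √2*(2*√10)/4 + (7116 + 176713) = √5 + 183829 = 183829 + √5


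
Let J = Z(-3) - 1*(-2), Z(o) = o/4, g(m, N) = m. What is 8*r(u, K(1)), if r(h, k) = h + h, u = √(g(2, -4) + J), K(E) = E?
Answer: 8*√13 ≈ 28.844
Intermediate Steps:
Z(o) = o/4 (Z(o) = o*(¼) = o/4)
J = 5/4 (J = (¼)*(-3) - 1*(-2) = -¾ + 2 = 5/4 ≈ 1.2500)
u = √13/2 (u = √(2 + 5/4) = √(13/4) = √13/2 ≈ 1.8028)
r(h, k) = 2*h
8*r(u, K(1)) = 8*(2*(√13/2)) = 8*√13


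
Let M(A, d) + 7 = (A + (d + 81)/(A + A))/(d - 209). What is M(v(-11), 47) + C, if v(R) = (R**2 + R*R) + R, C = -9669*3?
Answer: -1085815333/37422 ≈ -29015.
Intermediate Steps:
C = -29007
v(R) = R + 2*R**2 (v(R) = (R**2 + R**2) + R = 2*R**2 + R = R + 2*R**2)
M(A, d) = -7 + (A + (81 + d)/(2*A))/(-209 + d) (M(A, d) = -7 + (A + (d + 81)/(A + A))/(d - 209) = -7 + (A + (81 + d)/((2*A)))/(-209 + d) = -7 + (A + (81 + d)*(1/(2*A)))/(-209 + d) = -7 + (A + (81 + d)/(2*A))/(-209 + d))
M(v(-11), 47) + C = (81 + 47 + 2*(-11*(1 + 2*(-11)))**2 + 2926*(-11*(1 + 2*(-11))) - 14*(-11*(1 + 2*(-11)))*47)/(2*((-11*(1 + 2*(-11))))*(-209 + 47)) - 29007 = (1/2)*(81 + 47 + 2*(-11*(1 - 22))**2 + 2926*(-11*(1 - 22)) - 14*(-11*(1 - 22))*47)/(-11*(1 - 22)*(-162)) - 29007 = (1/2)*(-1/162)*(81 + 47 + 2*(-11*(-21))**2 + 2926*(-11*(-21)) - 14*(-11*(-21))*47)/(-11*(-21)) - 29007 = (1/2)*(-1/162)*(81 + 47 + 2*231**2 + 2926*231 - 14*231*47)/231 - 29007 = (1/2)*(1/231)*(-1/162)*(81 + 47 + 2*53361 + 675906 - 151998) - 29007 = (1/2)*(1/231)*(-1/162)*(81 + 47 + 106722 + 675906 - 151998) - 29007 = (1/2)*(1/231)*(-1/162)*630758 - 29007 = -315379/37422 - 29007 = -1085815333/37422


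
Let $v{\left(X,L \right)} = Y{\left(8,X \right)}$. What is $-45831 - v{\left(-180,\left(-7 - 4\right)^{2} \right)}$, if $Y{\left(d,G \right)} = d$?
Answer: $-45839$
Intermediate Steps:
$v{\left(X,L \right)} = 8$
$-45831 - v{\left(-180,\left(-7 - 4\right)^{2} \right)} = -45831 - 8 = -45839$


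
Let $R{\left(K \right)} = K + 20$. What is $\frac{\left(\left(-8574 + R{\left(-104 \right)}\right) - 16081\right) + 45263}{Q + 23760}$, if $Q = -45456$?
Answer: $- \frac{5131}{5424} \approx -0.94598$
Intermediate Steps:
$R{\left(K \right)} = 20 + K$
$\frac{\left(\left(-8574 + R{\left(-104 \right)}\right) - 16081\right) + 45263}{Q + 23760} = \frac{\left(\left(-8574 + \left(20 - 104\right)\right) - 16081\right) + 45263}{-45456 + 23760} = \frac{\left(\left(-8574 - 84\right) - 16081\right) + 45263}{-21696} = \left(\left(-8658 - 16081\right) + 45263\right) \left(- \frac{1}{21696}\right) = \left(-24739 + 45263\right) \left(- \frac{1}{21696}\right) = 20524 \left(- \frac{1}{21696}\right) = - \frac{5131}{5424}$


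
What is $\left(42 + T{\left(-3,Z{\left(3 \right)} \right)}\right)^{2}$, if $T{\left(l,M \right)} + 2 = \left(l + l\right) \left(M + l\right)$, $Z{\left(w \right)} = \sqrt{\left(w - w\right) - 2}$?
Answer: $3292 - 696 i \sqrt{2} \approx 3292.0 - 984.29 i$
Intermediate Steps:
$Z{\left(w \right)} = i \sqrt{2}$ ($Z{\left(w \right)} = \sqrt{0 - 2} = \sqrt{-2} = i \sqrt{2}$)
$T{\left(l,M \right)} = -2 + 2 l \left(M + l\right)$ ($T{\left(l,M \right)} = -2 + \left(l + l\right) \left(M + l\right) = -2 + 2 l \left(M + l\right)$)
$\left(42 + T{\left(-3,Z{\left(3 \right)} \right)}\right)^{2} = \left(42 + \left(-2 + 2 \left(-3\right)^{2} + 2 i \sqrt{2} \left(-3\right)\right)\right)^{2} = \left(42 - \left(-16 + 6 i \sqrt{2}\right)\right)^{2} = \left(42 + \left(16 - 6 i \sqrt{2}\right)\right)^{2} = \left(58 - 6 i \sqrt{2}\right)^{2}$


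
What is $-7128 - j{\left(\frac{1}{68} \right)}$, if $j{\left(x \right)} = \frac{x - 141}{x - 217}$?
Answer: $- \frac{105183227}{14755} \approx -7128.6$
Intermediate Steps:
$j{\left(x \right)} = \frac{-141 + x}{-217 + x}$
$-7128 - j{\left(\frac{1}{68} \right)} = -7128 - \frac{-141 + \frac{1}{68}}{-217 + \frac{1}{68}} = -7128 - \frac{1}{- \frac{14755}{68}} \left(- \frac{9587}{68}\right) = -7128 - \left(- \frac{68}{14755}\right) \left(- \frac{9587}{68}\right) = -7128 - \frac{9587}{14755} = - \frac{105183227}{14755}$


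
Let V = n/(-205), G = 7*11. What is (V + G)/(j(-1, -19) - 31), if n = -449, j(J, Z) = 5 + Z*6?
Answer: -8117/14350 ≈ -0.56564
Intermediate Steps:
j(J, Z) = 5 + 6*Z
G = 77
V = 449/205 (V = -449/(-205) = -449*(-1/205) = 449/205 ≈ 2.1902)
(V + G)/(j(-1, -19) - 31) = (449/205 + 77)/((5 + 6*(-19)) - 31) = 16234/(205*((5 - 114) - 31)) = 16234/(205*(-109 - 31)) = (16234/205)/(-140) = (16234/205)*(-1/140) = -8117/14350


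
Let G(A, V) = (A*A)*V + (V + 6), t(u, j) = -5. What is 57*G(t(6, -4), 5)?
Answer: 7752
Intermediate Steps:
G(A, V) = 6 + V + V*A**2 (G(A, V) = A**2*V + (6 + V) = V*A**2 + (6 + V) = 6 + V + V*A**2)
57*G(t(6, -4), 5) = 57*(6 + 5 + 5*(-5)**2) = 57*(6 + 5 + 5*25) = 57*(6 + 5 + 125) = 57*136 = 7752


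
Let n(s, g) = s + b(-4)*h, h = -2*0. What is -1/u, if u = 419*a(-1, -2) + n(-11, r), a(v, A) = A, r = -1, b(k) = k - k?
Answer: 1/849 ≈ 0.0011779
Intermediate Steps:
b(k) = 0
h = 0
n(s, g) = s (n(s, g) = s + 0*0 = s + 0 = s)
u = -849 (u = 419*(-2) - 11 = -838 - 11 = -849)
-1/u = -1/(-849) = -1*(-1/849) = 1/849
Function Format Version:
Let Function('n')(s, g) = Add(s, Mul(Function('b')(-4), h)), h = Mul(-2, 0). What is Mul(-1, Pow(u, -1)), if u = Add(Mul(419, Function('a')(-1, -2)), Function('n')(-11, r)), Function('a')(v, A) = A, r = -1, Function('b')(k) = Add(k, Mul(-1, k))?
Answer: Rational(1, 849) ≈ 0.0011779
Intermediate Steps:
Function('b')(k) = 0
h = 0
Function('n')(s, g) = s (Function('n')(s, g) = Add(s, Mul(0, 0)) = Add(s, 0) = s)
u = -849 (u = Add(Mul(419, -2), -11) = Add(-838, -11) = -849)
Mul(-1, Pow(u, -1)) = Mul(-1, Pow(-849, -1)) = Mul(-1, Rational(-1, 849)) = Rational(1, 849)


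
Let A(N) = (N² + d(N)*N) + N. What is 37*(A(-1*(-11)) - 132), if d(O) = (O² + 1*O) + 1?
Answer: 54131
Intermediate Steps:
d(O) = 1 + O + O² (d(O) = (O² + O) + 1 = (O + O²) + 1 = 1 + O + O²)
A(N) = N + N² + N*(1 + N + N²) (A(N) = (N² + (1 + N + N²)*N) + N = (N² + N*(1 + N + N²)) + N = N + N² + N*(1 + N + N²))
37*(A(-1*(-11)) - 132) = 37*((-1*(-11))*(2 + (-1*(-11))² + 2*(-1*(-11))) - 132) = 37*(11*(2 + 11² + 2*11) - 132) = 37*(11*(2 + 121 + 22) - 132) = 37*(11*145 - 132) = 37*(1595 - 132) = 37*1463 = 54131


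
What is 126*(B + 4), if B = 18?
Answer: 2772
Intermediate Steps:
126*(B + 4) = 126*(18 + 4) = 126*22 = 2772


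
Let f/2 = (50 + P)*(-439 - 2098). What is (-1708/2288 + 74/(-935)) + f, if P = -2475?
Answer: 598242318857/48620 ≈ 1.2304e+7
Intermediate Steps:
f = 12304450 (f = 2*((50 - 2475)*(-439 - 2098)) = 2*(-2425*(-2537)) = 2*6152225 = 12304450)
(-1708/2288 + 74/(-935)) + f = (-1708/2288 + 74/(-935)) + 12304450 = (-1708*1/2288 + 74*(-1/935)) + 12304450 = (-427/572 - 74/935) + 12304450 = -40143/48620 + 12304450 = 598242318857/48620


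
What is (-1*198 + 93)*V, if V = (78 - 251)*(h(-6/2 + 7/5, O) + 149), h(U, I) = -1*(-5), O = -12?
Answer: 2797410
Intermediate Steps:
h(U, I) = 5
V = -26642 (V = (78 - 251)*(5 + 149) = -173*154 = -26642)
(-1*198 + 93)*V = (-1*198 + 93)*(-26642) = (-198 + 93)*(-26642) = -105*(-26642) = 2797410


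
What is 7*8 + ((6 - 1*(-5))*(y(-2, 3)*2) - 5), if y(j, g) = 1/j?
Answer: 40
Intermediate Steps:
7*8 + ((6 - 1*(-5))*(y(-2, 3)*2) - 5) = 7*8 + ((6 - 1*(-5))*(2/(-2)) - 5) = 56 + ((6 + 5)*(-½*2) - 5) = 56 + (11*(-1) - 5) = 56 + (-11 - 5) = 56 - 16 = 40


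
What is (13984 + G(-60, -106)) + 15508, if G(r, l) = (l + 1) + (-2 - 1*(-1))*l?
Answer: 29493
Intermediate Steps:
G(r, l) = 1 (G(r, l) = (1 + l) + (-2 + 1)*l = (1 + l) - l = 1)
(13984 + G(-60, -106)) + 15508 = (13984 + 1) + 15508 = 13985 + 15508 = 29493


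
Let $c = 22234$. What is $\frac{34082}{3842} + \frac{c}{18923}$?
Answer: $\frac{365178357}{36351083} \approx 10.046$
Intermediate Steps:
$\frac{34082}{3842} + \frac{c}{18923} = \frac{34082}{3842} + \frac{22234}{18923} = 34082 \cdot \frac{1}{3842} + 22234 \cdot \frac{1}{18923} = \frac{17041}{1921} + \frac{22234}{18923} = \frac{365178357}{36351083}$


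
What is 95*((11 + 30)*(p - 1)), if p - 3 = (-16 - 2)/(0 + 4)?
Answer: -19475/2 ≈ -9737.5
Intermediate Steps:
p = -3/2 (p = 3 + (-16 - 2)/(0 + 4) = 3 - 18/4 = 3 - 18*¼ = 3 - 9/2 = -3/2 ≈ -1.5000)
95*((11 + 30)*(p - 1)) = 95*((11 + 30)*(-3/2 - 1)) = 95*(41*(-5/2)) = 95*(-205/2) = -19475/2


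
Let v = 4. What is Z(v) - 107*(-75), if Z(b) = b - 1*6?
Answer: 8023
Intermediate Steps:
Z(b) = -6 + b (Z(b) = b - 6 = -6 + b)
Z(v) - 107*(-75) = (-6 + 4) - 107*(-75) = -2 + 8025 = 8023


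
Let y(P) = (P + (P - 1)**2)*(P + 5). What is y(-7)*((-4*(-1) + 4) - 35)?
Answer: 3078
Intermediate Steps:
y(P) = (5 + P)*(P + (-1 + P)**2) (y(P) = (P + (-1 + P)**2)*(5 + P) = (5 + P)*(P + (-1 + P)**2))
y(-7)*((-4*(-1) + 4) - 35) = (5 + (-7)**3 - 4*(-7) + 4*(-7)**2)*((-4*(-1) + 4) - 35) = (5 - 343 + 28 + 4*49)*((4 + 4) - 35) = (5 - 343 + 28 + 196)*(8 - 35) = -114*(-27) = 3078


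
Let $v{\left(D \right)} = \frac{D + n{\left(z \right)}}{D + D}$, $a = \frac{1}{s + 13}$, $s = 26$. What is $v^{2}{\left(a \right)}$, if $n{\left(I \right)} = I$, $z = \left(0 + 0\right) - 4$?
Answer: $\frac{24025}{4} \approx 6006.3$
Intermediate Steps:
$z = -4$ ($z = 0 - 4 = -4$)
$a = \frac{1}{39}$ ($a = \frac{1}{26 + 13} = \frac{1}{39} \approx 0.025641$)
$v{\left(D \right)} = \frac{-4 + D}{2 D}$ ($v{\left(D \right)} = \frac{D - 4}{D + D} = \frac{-4 + D}{2 D}$)
$v^{2}{\left(a \right)} = \left(\frac{\frac{1}{\frac{1}{39}} \left(-4 + \frac{1}{39}\right)}{2}\right)^{2} = \left(\frac{1}{2} \cdot 39 \left(- \frac{155}{39}\right)\right)^{2} = \left(- \frac{155}{2}\right)^{2} = \frac{24025}{4}$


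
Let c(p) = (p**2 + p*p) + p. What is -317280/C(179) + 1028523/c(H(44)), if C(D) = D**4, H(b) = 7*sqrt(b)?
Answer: 2111813514692886/8852593247263 - 1028523*sqrt(11)/1327942 ≈ 235.98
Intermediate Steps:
c(p) = p + 2*p**2 (c(p) = (p**2 + p**2) + p = 2*p**2 + p = p + 2*p**2)
-317280/C(179) + 1028523/c(H(44)) = -317280/(179**4) + 1028523/(((7*sqrt(44))*(1 + 2*(7*sqrt(44))))) = -317280/1026625681 + 1028523/(((7*(2*sqrt(11)))*(1 + 2*(7*(2*sqrt(11)))))) = -317280*1/1026625681 + 1028523/(((14*sqrt(11))*(1 + 2*(14*sqrt(11))))) = -317280/1026625681 + 1028523/(((14*sqrt(11))*(1 + 28*sqrt(11)))) = -317280/1026625681 + 1028523/((14*sqrt(11)*(1 + 28*sqrt(11)))) = -317280/1026625681 + 1028523*(sqrt(11)/(154*(1 + 28*sqrt(11)))) = -317280/1026625681 + 1028523*sqrt(11)/(154*(1 + 28*sqrt(11)))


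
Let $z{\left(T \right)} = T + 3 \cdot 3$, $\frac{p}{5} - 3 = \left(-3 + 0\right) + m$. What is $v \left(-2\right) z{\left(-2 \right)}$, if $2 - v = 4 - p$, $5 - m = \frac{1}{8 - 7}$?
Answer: $-252$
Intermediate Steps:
$m = 4$ ($m = 5 - \frac{1}{8 - 7} = 5 - 1^{-1} = 5 - 1 = 4$)
$p = 20$ ($p = 15 + 5 \left(\left(-3 + 0\right) + 4\right) = 15 + 5 \left(-3 + 4\right) = 15 + 5 \cdot 1 = 15 + 5 = 20$)
$z{\left(T \right)} = 9 + T$ ($z{\left(T \right)} = T + 9 = 9 + T$)
$v = 18$ ($v = 2 - \left(4 - 20\right) = 2 - -16 = 2 + 16 = 18$)
$v \left(-2\right) z{\left(-2 \right)} = 18 \left(-2\right) \left(9 - 2\right) = \left(-36\right) 7 = -252$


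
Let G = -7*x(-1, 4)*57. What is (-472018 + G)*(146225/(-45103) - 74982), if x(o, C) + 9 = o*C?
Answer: 68645659053187/1961 ≈ 3.5005e+10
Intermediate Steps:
x(o, C) = -9 + C*o (x(o, C) = -9 + o*C = -9 + C*o)
G = 5187 (G = -7*(-9 + 4*(-1))*57 = -7*(-9 - 4)*57 = -7*(-13)*57 = 91*57 = 5187)
(-472018 + G)*(146225/(-45103) - 74982) = (-472018 + 5187)*(146225/(-45103) - 74982) = -466831*(146225*(-1/45103) - 74982) = -466831*(-146225/45103 - 74982) = -466831*(-3382059371/45103) = 68645659053187/1961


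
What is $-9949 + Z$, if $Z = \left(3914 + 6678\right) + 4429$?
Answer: $5072$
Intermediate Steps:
$Z = 15021$ ($Z = 10592 + 4429 = 15021$)
$-9949 + Z = -9949 + 15021 = 5072$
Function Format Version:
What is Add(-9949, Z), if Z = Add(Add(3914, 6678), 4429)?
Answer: 5072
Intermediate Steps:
Z = 15021 (Z = Add(10592, 4429) = 15021)
Add(-9949, Z) = Add(-9949, 15021) = 5072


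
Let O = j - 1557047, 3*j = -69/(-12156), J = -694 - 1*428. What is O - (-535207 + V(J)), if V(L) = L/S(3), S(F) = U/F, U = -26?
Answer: -161499789769/158028 ≈ -1.0220e+6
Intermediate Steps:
J = -1122 (J = -694 - 428 = -1122)
S(F) = -26/F
V(L) = -3*L/26 (V(L) = L/((-26/3)) = L/((-26*⅓)) = L/(-26/3) = L*(-3/26) = -3*L/26)
j = 23/12156 (j = (-69/(-12156))/3 = (-1/12156*(-69))/3 = (⅓)*(23/4052) = 23/12156 ≈ 0.0018921)
O = -18927463309/12156 (O = 23/12156 - 1557047 = -18927463309/12156 ≈ -1.5570e+6)
O - (-535207 + V(J)) = -18927463309/12156 - (-535207 - 3/26*(-1122)) = -18927463309/12156 - (-535207 + 1683/13) = -18927463309/12156 - 1*(-6956008/13) = -18927463309/12156 + 6956008/13 = -161499789769/158028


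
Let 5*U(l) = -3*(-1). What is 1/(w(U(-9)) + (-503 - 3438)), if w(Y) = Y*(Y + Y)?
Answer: -25/98507 ≈ -0.00025379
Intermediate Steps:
U(l) = ⅗ (U(l) = (-3*(-1))/5 = (⅕)*3 = ⅗)
w(Y) = 2*Y² (w(Y) = Y*(2*Y) = 2*Y²)
1/(w(U(-9)) + (-503 - 3438)) = 1/(2*(⅗)² + (-503 - 3438)) = 1/(2*(9/25) - 3941) = 1/(18/25 - 3941) = 1/(-98507/25) = -25/98507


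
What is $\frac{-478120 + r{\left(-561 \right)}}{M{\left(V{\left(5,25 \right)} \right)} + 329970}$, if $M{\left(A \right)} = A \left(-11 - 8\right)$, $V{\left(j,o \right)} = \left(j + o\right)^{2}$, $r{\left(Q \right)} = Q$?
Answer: $- \frac{478681}{312870} \approx -1.53$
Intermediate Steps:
$M{\left(A \right)} = - 19 A$ ($M{\left(A \right)} = A \left(-19\right) = - 19 A$)
$\frac{-478120 + r{\left(-561 \right)}}{M{\left(V{\left(5,25 \right)} \right)} + 329970} = \frac{-478120 - 561}{- 19 \left(5 + 25\right)^{2} + 329970} = - \frac{478681}{- 19 \cdot 30^{2} + 329970} = - \frac{478681}{\left(-19\right) 900 + 329970} = - \frac{478681}{-17100 + 329970} = - \frac{478681}{312870}$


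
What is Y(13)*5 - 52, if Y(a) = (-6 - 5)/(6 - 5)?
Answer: -107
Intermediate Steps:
Y(a) = -11 (Y(a) = -11/1 = -11*1 = -11)
Y(13)*5 - 52 = -11*5 - 52 = -55 - 52 = -107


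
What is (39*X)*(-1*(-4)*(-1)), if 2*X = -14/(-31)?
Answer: -1092/31 ≈ -35.226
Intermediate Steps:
X = 7/31 (X = (-14/(-31))/2 = (-14*(-1/31))/2 = (½)*(14/31) = 7/31 ≈ 0.22581)
(39*X)*(-1*(-4)*(-1)) = (39*(7/31))*(-1*(-4)*(-1)) = 273*(4*(-1))/31 = (273/31)*(-4) = -1092/31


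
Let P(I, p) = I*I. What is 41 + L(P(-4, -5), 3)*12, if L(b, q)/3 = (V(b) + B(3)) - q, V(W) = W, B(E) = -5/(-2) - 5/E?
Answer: 539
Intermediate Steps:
P(I, p) = I²
B(E) = 5/2 - 5/E (B(E) = -5*(-½) - 5/E = 5/2 - 5/E)
L(b, q) = 5/2 - 3*q + 3*b (L(b, q) = 3*((b + (5/2 - 5/3)) - q) = 3*((b + ⅚) - q) = 3*((⅚ + b) - q) = 3*(⅚ + b - q) = 5/2 - 3*q + 3*b)
41 + L(P(-4, -5), 3)*12 = 41 + (5/2 - 3*3 + 3*(-4)²)*12 = 41 + (5/2 - 9 + 3*16)*12 = 41 + (5/2 - 9 + 48)*12 = 41 + (83/2)*12 = 41 + 498 = 539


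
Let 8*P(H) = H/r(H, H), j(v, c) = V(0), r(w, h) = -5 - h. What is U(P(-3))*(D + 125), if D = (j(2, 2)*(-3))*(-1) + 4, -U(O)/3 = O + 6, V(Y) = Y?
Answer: -38313/16 ≈ -2394.6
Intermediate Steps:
j(v, c) = 0
P(H) = H/(8*(-5 - H)) (P(H) = (H/(-5 - H))/8 = H/(8*(-5 - H)))
U(O) = -18 - 3*O (U(O) = -3*(O + 6) = -3*(6 + O) = -18 - 3*O)
D = 4 (D = (0*(-3))*(-1) + 4 = 0*(-1) + 4 = 0 + 4 = 4)
U(P(-3))*(D + 125) = (-18 - (-3)*(-3)/(40 + 8*(-3)))*(4 + 125) = (-18 - (-3)*(-3)/(40 - 24))*129 = (-18 - (-3)*(-3)/16)*129 = (-18 - 3*3/16)*129 = (-18 - 9/16)*129 = -297/16*129 = -38313/16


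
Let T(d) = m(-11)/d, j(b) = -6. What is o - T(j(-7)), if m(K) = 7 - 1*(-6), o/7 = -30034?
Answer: -1261415/6 ≈ -2.1024e+5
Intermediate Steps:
o = -210238 (o = 7*(-30034) = -210238)
m(K) = 13 (m(K) = 7 + 6 = 13)
T(d) = 13/d
o - T(j(-7)) = -210238 - 13/(-6) = -210238 - 13*(-1)/6 = -210238 - 1*(-13/6) = -210238 + 13/6 = -1261415/6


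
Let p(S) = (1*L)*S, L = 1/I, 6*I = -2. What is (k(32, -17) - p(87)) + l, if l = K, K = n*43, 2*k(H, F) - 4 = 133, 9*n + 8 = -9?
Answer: 4469/18 ≈ 248.28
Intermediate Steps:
I = -⅓ (I = (⅙)*(-2) = -⅓ ≈ -0.33333)
L = -3 (L = 1/(-⅓) = -3)
n = -17/9 (n = -8/9 + (⅑)*(-9) = -8/9 - 1 = -17/9 ≈ -1.8889)
k(H, F) = 137/2 (k(H, F) = 2 + (½)*133 = 2 + 133/2 = 137/2)
p(S) = -3*S (p(S) = (1*(-3))*S = -3*S)
K = -731/9 (K = -17/9*43 = -731/9 ≈ -81.222)
l = -731/9 ≈ -81.222
(k(32, -17) - p(87)) + l = (137/2 - (-3)*87) - 731/9 = (137/2 - 1*(-261)) - 731/9 = (137/2 + 261) - 731/9 = 659/2 - 731/9 = 4469/18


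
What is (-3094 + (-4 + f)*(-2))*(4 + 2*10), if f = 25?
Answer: -75264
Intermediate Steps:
(-3094 + (-4 + f)*(-2))*(4 + 2*10) = (-3094 + (-4 + 25)*(-2))*(4 + 2*10) = (-3094 + 21*(-2))*(4 + 20) = (-3094 - 42)*24 = -3136*24 = -75264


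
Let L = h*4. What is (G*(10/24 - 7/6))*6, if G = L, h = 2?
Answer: -36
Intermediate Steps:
L = 8 (L = 2*4 = 8)
G = 8
(G*(10/24 - 7/6))*6 = (8*(10/24 - 7/6))*6 = (8*(10*(1/24) - 7*⅙))*6 = (8*(5/12 - 7/6))*6 = (8*(-¾))*6 = -6*6 = -36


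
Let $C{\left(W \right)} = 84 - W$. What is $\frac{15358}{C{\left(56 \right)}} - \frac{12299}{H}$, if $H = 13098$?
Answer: $\frac{3585977}{6549} \approx 547.56$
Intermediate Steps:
$\frac{15358}{C{\left(56 \right)}} - \frac{12299}{H} = \frac{15358}{84 - 56} - \frac{12299}{13098} = \frac{15358}{28} - \frac{12299}{13098} = 15358 \cdot \frac{1}{28} - \frac{12299}{13098} = \frac{1097}{2} - \frac{12299}{13098} = \frac{3585977}{6549}$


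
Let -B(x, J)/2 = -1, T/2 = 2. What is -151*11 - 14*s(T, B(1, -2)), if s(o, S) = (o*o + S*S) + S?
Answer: -1969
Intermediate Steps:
T = 4 (T = 2*2 = 4)
B(x, J) = 2 (B(x, J) = -2*(-1) = 2)
s(o, S) = S + S² + o² (s(o, S) = (o² + S²) + S = (S² + o²) + S = S + S² + o²)
-151*11 - 14*s(T, B(1, -2)) = -151*11 - 14*(2 + 2² + 4²) = -1661 - 14*(2 + 4 + 16) = -1661 - 14*22 = -1661 - 308 = -1969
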